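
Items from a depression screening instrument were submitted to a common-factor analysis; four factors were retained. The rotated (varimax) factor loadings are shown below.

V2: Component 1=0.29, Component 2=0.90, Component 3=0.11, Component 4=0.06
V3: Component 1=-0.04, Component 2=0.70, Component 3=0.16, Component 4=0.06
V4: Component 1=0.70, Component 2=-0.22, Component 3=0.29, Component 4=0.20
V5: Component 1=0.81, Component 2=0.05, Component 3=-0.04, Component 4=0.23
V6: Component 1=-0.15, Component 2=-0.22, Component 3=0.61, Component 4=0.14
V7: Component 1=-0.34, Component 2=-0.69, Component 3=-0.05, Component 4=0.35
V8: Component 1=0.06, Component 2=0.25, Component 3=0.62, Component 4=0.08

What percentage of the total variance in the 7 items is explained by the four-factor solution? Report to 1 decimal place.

63.5%

SS loadings by factor: 1.3735, 1.9379, 0.8824, 0.2486; total = 4.4424.
Total variance with 7 standardized items is 7, so the solution explains 4.4424/7 = 0.6346 = 63.46%.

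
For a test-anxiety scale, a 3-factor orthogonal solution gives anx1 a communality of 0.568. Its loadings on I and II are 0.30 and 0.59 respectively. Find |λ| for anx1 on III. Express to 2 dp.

0.36

Under orthogonal rotation h² = Σλ², so λ_III² = h² − (0.4381) = 0.568 − 0.4381 = 0.1299.
|λ| = √0.1299 = 0.3604.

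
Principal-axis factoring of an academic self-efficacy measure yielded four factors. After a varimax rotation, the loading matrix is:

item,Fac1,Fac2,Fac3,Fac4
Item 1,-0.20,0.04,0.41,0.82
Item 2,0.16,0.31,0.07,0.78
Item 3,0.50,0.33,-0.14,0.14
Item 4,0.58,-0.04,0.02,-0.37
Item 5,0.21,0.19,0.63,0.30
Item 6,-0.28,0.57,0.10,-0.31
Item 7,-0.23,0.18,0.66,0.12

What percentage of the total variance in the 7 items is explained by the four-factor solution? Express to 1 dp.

58.6%

Communalities: 0.8821, 0.7350, 0.3981, 0.4753, 0.5671, 0.5094, 0.5353; Σh² = 4.1023.
Total variance with 7 standardized items is 7, so the solution explains 4.1023/7 = 0.5860 = 58.60%.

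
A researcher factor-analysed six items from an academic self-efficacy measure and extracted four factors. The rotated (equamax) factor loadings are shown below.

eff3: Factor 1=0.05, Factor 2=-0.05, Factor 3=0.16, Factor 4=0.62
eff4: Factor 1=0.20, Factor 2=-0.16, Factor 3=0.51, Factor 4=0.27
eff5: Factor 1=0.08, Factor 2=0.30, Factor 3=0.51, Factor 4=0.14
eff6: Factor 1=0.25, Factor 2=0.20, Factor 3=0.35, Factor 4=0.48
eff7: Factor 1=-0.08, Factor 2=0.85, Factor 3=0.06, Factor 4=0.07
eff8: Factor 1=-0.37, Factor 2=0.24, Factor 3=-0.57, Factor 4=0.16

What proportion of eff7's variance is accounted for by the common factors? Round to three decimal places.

0.737

h² = (-0.08)² + 0.85² + 0.06² + 0.07² = 0.0064 + 0.7225 + 0.0036 + 0.0049 = 0.7374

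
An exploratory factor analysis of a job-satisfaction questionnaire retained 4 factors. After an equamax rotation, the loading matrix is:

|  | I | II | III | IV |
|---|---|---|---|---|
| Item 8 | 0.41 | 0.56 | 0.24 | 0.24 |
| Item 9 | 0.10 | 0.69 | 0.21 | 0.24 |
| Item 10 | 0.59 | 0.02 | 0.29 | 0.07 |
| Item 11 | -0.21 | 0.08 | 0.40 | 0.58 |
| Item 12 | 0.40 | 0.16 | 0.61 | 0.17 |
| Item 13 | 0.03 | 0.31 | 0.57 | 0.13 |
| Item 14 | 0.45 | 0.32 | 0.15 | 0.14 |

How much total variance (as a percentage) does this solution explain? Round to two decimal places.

SS loadings by factor: 0.9337, 1.0206, 1.0653, 0.5219; total = 3.5415.
Total variance with 7 standardized items is 7, so the solution explains 3.5415/7 = 0.5059 = 50.59%.

50.59%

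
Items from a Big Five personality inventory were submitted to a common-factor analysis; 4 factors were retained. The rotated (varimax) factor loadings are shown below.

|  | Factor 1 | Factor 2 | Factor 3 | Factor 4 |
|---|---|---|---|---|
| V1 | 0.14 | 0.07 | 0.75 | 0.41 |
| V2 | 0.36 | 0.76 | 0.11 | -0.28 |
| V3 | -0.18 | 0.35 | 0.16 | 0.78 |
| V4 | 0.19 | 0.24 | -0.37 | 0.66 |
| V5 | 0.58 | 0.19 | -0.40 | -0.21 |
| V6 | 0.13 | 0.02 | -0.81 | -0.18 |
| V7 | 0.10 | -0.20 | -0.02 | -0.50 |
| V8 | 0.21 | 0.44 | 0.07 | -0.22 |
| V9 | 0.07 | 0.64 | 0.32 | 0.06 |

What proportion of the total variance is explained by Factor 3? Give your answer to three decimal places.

0.185

SS loadings for Factor 3 = 0.75² + 0.11² + 0.16² + (-0.37)² + (-0.40)² + (-0.81)² + (-0.02)² + 0.07² + 0.32² = 1.6609
Proportion of variance = 1.6609 / 9 = 0.1845.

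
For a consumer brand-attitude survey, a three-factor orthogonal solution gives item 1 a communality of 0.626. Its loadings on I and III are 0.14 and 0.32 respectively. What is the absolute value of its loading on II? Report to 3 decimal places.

Under orthogonal rotation h² = Σλ², so λ_II² = h² − (0.1220) = 0.626 − 0.1220 = 0.5040.
|λ| = √0.5040 = 0.7099.

0.710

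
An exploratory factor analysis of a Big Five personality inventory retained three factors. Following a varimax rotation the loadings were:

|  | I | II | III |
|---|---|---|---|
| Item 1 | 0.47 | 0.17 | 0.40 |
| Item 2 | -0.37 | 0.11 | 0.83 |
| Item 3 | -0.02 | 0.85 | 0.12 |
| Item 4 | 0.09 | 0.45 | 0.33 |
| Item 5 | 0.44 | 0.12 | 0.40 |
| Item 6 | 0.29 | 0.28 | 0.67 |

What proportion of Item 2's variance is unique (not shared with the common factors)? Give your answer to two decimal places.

0.16

h² = (-0.37)² + 0.11² + 0.83² = 0.1369 + 0.0121 + 0.6889 = 0.8379
Uniqueness u² = 1 − h² = 1 − 0.8379 = 0.1621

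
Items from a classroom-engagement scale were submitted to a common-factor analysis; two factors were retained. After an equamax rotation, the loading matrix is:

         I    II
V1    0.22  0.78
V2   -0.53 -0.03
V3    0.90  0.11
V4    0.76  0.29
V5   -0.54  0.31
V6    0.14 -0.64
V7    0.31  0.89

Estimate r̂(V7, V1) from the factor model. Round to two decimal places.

0.76

r̂ = Σ λ_i·λ_j across factors = (0.31)(0.22) + (0.89)(0.78)
  = +0.0682 +0.6942 = 0.7624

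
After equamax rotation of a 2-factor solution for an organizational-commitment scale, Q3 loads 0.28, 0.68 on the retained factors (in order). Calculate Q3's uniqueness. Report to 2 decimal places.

h² = 0.28² + 0.68² = 0.0784 + 0.4624 = 0.5408
Uniqueness u² = 1 − h² = 1 − 0.5408 = 0.4592

0.46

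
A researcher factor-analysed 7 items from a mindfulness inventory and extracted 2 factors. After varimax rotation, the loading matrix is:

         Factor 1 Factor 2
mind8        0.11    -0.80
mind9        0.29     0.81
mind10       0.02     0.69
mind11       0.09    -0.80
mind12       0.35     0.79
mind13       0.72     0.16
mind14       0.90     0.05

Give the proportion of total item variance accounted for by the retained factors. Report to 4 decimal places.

SS loadings by factor: 1.5556, 3.0644; total = 4.6200.
Total variance with 7 standardized items is 7, so the solution explains 4.6200/7 = 0.6600.

0.6600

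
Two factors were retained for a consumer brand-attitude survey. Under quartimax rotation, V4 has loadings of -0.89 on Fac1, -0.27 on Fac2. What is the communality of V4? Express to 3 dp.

h² = (-0.89)² + (-0.27)² = 0.7921 + 0.0729 = 0.8650

0.865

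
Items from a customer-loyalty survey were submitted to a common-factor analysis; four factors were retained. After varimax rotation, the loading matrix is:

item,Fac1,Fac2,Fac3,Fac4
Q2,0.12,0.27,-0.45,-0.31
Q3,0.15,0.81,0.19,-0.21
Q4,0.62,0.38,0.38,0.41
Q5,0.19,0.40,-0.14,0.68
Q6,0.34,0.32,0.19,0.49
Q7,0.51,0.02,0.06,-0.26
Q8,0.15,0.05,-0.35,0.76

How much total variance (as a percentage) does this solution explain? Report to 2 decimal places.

60.22%

SS loadings by factor: 0.8556, 1.1387, 0.5648, 1.6560; total = 4.2151.
Total variance with 7 standardized items is 7, so the solution explains 4.2151/7 = 0.6022 = 60.22%.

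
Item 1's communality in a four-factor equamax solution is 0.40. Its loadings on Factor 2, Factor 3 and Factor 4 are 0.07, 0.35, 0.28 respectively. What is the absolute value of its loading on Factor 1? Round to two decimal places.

0.44

Under orthogonal rotation h² = Σλ², so λ_Factor 1² = h² − (0.2058) = 0.40 − 0.2058 = 0.1942.
|λ| = √0.1942 = 0.4407.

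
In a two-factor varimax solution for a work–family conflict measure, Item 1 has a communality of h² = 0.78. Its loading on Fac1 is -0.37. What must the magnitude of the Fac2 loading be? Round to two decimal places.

Under orthogonal rotation h² = Σλ², so λ_Fac2² = h² − (0.1369) = 0.78 − 0.1369 = 0.6431.
|λ| = √0.6431 = 0.8019.

0.80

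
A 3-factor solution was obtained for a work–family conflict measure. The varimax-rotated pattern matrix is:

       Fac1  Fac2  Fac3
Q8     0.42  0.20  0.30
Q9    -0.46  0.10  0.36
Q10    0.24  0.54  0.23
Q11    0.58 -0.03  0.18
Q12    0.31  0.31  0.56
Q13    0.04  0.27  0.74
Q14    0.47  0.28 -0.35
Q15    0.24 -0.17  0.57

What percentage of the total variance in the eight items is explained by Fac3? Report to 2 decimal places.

20.17%

SS loadings for Fac3 = 0.30² + 0.36² + 0.23² + 0.18² + 0.56² + 0.74² + (-0.35)² + 0.57² = 1.6135
With 8 standardized items, total variance = 8. Proportion = 1.6135/8 = 0.2017 → 20.17%.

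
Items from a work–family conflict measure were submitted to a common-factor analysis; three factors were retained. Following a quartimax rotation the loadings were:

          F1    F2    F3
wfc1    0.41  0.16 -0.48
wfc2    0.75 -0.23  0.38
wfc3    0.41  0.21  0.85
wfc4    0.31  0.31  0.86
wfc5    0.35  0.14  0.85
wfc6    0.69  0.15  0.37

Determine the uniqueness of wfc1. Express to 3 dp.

h² = 0.41² + 0.16² + (-0.48)² = 0.1681 + 0.0256 + 0.2304 = 0.4241
Uniqueness u² = 1 − h² = 1 − 0.4241 = 0.5759

0.576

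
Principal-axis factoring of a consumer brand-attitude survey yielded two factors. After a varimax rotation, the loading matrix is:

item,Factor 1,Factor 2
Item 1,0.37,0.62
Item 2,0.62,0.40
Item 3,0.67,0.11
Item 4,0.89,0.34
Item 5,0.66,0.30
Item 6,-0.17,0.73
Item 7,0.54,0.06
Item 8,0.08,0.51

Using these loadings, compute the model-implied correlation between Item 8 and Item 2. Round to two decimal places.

r̂ = Σ λ_i·λ_j across factors = (0.08)(0.62) + (0.51)(0.40)
  = +0.0496 +0.2040 = 0.2536

0.25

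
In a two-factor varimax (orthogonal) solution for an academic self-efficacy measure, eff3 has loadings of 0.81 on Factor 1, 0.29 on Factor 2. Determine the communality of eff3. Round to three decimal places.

0.740

h² = 0.81² + 0.29² = 0.6561 + 0.0841 = 0.7402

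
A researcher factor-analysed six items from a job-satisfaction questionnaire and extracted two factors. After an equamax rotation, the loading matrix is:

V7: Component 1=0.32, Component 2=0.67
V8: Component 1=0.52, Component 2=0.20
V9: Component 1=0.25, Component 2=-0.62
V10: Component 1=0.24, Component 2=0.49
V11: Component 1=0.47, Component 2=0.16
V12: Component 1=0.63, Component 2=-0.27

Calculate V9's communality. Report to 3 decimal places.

0.447

h² = 0.25² + (-0.62)² = 0.0625 + 0.3844 = 0.4469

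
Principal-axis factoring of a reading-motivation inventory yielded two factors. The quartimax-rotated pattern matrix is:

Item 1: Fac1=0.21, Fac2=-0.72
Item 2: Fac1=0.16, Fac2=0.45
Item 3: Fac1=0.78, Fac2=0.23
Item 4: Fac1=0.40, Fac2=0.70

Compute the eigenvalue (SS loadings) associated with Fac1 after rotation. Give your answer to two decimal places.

0.84

SS loadings for Fac1 = 0.21² + 0.16² + 0.78² + 0.40² = 0.0441 + 0.0256 + 0.6084 + 0.1600 = 0.8381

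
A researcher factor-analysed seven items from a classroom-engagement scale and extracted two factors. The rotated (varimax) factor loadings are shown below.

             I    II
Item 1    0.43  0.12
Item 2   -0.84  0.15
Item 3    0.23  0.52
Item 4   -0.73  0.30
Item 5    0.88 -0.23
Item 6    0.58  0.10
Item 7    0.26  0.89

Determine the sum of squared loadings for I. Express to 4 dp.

2.6547

SS loadings for I = 0.43² + (-0.84)² + 0.23² + (-0.73)² + 0.88² + 0.58² + 0.26² = 0.1849 + 0.7056 + 0.0529 + 0.5329 + 0.7744 + 0.3364 + 0.0676 = 2.6547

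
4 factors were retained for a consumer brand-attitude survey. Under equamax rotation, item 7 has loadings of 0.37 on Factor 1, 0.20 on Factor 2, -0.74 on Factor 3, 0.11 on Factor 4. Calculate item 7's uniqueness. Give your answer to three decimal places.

0.263

h² = 0.37² + 0.20² + (-0.74)² + 0.11² = 0.1369 + 0.0400 + 0.5476 + 0.0121 = 0.7366
Uniqueness u² = 1 − h² = 1 − 0.7366 = 0.2634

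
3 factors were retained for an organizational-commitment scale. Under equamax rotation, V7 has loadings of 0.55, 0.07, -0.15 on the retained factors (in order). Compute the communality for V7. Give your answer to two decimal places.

h² = 0.55² + 0.07² + (-0.15)² = 0.3025 + 0.0049 + 0.0225 = 0.3299

0.33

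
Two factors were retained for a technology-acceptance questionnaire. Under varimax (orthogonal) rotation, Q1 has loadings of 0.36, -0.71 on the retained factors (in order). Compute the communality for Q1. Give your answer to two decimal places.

0.63

h² = 0.36² + (-0.71)² = 0.1296 + 0.5041 = 0.6337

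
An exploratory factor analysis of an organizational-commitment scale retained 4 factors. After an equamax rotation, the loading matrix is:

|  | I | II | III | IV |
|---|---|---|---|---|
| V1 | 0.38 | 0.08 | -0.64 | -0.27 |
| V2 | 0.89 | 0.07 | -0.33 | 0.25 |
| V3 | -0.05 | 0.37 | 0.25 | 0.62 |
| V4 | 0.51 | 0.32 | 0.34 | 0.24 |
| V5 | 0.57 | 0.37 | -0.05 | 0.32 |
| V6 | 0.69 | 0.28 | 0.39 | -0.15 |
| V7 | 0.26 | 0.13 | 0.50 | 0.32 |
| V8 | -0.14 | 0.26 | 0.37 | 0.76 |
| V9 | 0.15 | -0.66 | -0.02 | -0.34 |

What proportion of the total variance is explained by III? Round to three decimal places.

0.138

SS loadings for III = (-0.64)² + (-0.33)² + 0.25² + 0.34² + (-0.05)² + 0.39² + 0.50² + 0.37² + (-0.02)² = 1.2385
Proportion of variance = 1.2385 / 9 = 0.1376.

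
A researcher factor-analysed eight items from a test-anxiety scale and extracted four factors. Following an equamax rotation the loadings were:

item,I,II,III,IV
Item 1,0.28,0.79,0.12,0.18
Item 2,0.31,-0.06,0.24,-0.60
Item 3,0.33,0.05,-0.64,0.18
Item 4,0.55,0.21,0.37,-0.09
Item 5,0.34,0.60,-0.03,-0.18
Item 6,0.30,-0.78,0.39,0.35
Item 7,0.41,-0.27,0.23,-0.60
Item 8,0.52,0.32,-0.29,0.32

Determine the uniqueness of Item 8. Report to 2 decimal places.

h² = 0.52² + 0.32² + (-0.29)² + 0.32² = 0.2704 + 0.1024 + 0.0841 + 0.1024 = 0.5593
Uniqueness u² = 1 − h² = 1 − 0.5593 = 0.4407

0.44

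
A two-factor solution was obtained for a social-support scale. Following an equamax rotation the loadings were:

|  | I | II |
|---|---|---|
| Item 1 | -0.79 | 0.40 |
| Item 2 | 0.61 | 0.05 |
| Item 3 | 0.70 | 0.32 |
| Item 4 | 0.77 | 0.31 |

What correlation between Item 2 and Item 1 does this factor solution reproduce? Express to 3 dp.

r̂ = Σ λ_i·λ_j across factors = (0.61)(-0.79) + (0.05)(0.40)
  = -0.4819 +0.0200 = -0.4619

-0.462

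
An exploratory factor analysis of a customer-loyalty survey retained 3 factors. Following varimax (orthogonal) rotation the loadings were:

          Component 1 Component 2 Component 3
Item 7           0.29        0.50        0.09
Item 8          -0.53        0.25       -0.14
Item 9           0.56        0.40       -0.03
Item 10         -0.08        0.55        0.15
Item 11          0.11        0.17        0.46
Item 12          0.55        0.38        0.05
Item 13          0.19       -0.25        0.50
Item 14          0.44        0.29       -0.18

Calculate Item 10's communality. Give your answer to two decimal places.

h² = (-0.08)² + 0.55² + 0.15² = 0.0064 + 0.3025 + 0.0225 = 0.3314

0.33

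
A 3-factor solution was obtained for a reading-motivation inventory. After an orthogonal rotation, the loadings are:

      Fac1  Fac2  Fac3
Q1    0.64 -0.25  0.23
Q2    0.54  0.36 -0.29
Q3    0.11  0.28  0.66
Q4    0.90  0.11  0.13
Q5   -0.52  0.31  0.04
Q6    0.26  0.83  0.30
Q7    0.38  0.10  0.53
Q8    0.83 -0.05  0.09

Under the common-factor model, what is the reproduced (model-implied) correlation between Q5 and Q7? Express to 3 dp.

-0.145

r̂ = Σ λ_i·λ_j across factors = (-0.52)(0.38) + (0.31)(0.10) + (0.04)(0.53)
  = -0.1976 +0.0310 +0.0212 = -0.1454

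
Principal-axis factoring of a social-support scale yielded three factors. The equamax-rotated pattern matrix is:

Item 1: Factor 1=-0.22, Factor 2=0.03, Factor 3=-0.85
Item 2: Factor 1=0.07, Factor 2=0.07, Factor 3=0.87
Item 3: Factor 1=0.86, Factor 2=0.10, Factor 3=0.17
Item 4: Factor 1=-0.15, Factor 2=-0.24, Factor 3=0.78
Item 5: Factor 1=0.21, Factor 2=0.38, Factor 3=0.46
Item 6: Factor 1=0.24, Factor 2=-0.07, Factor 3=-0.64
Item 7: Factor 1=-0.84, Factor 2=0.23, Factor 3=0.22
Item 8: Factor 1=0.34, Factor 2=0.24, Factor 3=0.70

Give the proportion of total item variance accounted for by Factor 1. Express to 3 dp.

0.217

SS loadings for Factor 1 = (-0.22)² + 0.07² + 0.86² + (-0.15)² + 0.21² + 0.24² + (-0.84)² + 0.34² = 1.7383
Proportion of variance = 1.7383 / 8 = 0.2173.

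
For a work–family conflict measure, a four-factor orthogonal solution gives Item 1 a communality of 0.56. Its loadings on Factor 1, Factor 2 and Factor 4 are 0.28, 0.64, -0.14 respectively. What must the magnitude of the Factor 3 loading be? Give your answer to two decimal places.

0.23

Under orthogonal rotation h² = Σλ², so λ_Factor 3² = h² − (0.5076) = 0.56 − 0.5076 = 0.0524.
|λ| = √0.0524 = 0.2289.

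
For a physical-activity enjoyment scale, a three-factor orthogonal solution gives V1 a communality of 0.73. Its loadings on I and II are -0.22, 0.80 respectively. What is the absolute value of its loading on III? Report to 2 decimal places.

0.20

Under orthogonal rotation h² = Σλ², so λ_III² = h² − (0.6884) = 0.73 − 0.6884 = 0.0416.
|λ| = √0.0416 = 0.2040.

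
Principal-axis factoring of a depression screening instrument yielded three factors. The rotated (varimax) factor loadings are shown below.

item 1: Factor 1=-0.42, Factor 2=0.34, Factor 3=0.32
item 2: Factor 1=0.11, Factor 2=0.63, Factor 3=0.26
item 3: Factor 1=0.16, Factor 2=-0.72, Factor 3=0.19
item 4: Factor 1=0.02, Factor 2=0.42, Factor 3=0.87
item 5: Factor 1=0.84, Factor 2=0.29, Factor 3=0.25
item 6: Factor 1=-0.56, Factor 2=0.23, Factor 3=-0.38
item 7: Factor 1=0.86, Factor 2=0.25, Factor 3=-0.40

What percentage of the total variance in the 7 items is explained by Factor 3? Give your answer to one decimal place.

19.0%

SS loadings for Factor 3 = 0.32² + 0.26² + 0.19² + 0.87² + 0.25² + (-0.38)² + (-0.40)² = 1.3299
With 7 standardized items, total variance = 7. Proportion = 1.3299/7 = 0.1900 → 19.00%.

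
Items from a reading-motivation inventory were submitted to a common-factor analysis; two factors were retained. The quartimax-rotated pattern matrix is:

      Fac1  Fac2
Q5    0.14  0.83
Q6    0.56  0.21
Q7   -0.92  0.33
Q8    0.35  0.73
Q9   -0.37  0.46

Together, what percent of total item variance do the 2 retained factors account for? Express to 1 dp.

SS loadings by factor: 1.4390, 1.5864; total = 3.0254.
Total variance with 5 standardized items is 5, so the solution explains 3.0254/5 = 0.6051 = 60.51%.

60.5%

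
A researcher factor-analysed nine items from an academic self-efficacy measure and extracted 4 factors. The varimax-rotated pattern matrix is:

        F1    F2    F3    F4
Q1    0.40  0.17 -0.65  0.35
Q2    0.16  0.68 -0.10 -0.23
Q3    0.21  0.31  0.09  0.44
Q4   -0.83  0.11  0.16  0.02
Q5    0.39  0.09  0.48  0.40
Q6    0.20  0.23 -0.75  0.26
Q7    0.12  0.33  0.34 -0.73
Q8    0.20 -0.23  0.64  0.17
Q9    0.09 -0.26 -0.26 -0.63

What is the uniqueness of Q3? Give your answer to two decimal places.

0.66

h² = 0.21² + 0.31² + 0.09² + 0.44² = 0.0441 + 0.0961 + 0.0081 + 0.1936 = 0.3419
Uniqueness u² = 1 − h² = 1 − 0.3419 = 0.6581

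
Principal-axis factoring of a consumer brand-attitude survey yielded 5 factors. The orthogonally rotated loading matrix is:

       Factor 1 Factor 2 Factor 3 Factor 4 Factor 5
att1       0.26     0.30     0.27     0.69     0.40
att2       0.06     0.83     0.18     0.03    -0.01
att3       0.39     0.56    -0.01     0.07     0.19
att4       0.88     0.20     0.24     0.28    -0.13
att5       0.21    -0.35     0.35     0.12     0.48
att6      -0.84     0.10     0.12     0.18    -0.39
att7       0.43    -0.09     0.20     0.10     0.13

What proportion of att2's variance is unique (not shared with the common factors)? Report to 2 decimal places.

h² = 0.06² + 0.83² + 0.18² + 0.03² + (-0.01)² = 0.0036 + 0.6889 + 0.0324 + 0.0009 + 0.0001 = 0.7259
Uniqueness u² = 1 − h² = 1 − 0.7259 = 0.2741

0.27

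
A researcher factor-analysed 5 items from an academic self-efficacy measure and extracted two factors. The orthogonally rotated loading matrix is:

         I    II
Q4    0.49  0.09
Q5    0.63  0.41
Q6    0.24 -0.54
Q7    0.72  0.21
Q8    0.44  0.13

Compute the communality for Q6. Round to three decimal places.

0.349

h² = 0.24² + (-0.54)² = 0.0576 + 0.2916 = 0.3492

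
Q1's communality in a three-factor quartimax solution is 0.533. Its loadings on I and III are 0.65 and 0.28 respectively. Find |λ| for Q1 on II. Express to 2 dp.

Under orthogonal rotation h² = Σλ², so λ_II² = h² − (0.5009) = 0.533 − 0.5009 = 0.0321.
|λ| = √0.0321 = 0.1792.

0.18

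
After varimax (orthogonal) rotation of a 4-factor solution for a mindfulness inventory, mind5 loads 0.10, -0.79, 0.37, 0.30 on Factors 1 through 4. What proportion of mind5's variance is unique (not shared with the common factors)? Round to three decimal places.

h² = 0.10² + (-0.79)² + 0.37² + 0.30² = 0.0100 + 0.6241 + 0.1369 + 0.0900 = 0.8610
Uniqueness u² = 1 − h² = 1 − 0.8610 = 0.1390

0.139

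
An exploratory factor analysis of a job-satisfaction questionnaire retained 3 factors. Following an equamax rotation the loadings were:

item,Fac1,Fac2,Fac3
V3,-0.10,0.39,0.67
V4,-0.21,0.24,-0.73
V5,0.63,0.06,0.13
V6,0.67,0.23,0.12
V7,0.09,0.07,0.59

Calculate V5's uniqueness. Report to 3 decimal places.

h² = 0.63² + 0.06² + 0.13² = 0.3969 + 0.0036 + 0.0169 = 0.4174
Uniqueness u² = 1 − h² = 1 − 0.4174 = 0.5826

0.583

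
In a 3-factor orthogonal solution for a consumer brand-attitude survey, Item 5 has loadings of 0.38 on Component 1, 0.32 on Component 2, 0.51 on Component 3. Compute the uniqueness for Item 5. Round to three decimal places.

h² = 0.38² + 0.32² + 0.51² = 0.1444 + 0.1024 + 0.2601 = 0.5069
Uniqueness u² = 1 − h² = 1 − 0.5069 = 0.4931

0.493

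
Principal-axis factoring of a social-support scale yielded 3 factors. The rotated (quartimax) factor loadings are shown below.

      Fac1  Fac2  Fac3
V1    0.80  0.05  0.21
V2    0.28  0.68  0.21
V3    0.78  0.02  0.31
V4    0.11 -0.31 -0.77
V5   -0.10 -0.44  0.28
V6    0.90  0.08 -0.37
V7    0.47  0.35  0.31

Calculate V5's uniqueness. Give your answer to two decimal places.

h² = (-0.10)² + (-0.44)² + 0.28² = 0.0100 + 0.1936 + 0.0784 = 0.2820
Uniqueness u² = 1 − h² = 1 − 0.2820 = 0.7180

0.72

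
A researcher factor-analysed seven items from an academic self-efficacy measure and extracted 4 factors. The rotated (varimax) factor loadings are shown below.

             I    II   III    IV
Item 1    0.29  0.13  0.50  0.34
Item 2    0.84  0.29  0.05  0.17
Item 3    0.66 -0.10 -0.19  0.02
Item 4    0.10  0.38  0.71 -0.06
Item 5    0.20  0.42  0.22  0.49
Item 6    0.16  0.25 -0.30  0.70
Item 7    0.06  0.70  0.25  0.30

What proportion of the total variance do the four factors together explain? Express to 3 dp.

SS loadings by factor: 1.3045, 0.9843, 0.9936, 0.9686; total = 4.2510.
Total variance with 7 standardized items is 7, so the solution explains 4.2510/7 = 0.6073.

0.607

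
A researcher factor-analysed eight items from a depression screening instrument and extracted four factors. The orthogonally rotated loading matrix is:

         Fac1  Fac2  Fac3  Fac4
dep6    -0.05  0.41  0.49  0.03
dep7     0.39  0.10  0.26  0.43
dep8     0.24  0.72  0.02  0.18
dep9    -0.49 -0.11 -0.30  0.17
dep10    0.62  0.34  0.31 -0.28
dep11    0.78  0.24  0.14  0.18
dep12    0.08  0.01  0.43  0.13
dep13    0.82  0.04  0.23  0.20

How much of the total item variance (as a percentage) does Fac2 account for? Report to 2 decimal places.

SS loadings for Fac2 = 0.41² + 0.10² + 0.72² + (-0.11)² + 0.34² + 0.24² + 0.01² + 0.04² = 0.8835
With 8 standardized items, total variance = 8. Proportion = 0.8835/8 = 0.1104 → 11.04%.

11.04%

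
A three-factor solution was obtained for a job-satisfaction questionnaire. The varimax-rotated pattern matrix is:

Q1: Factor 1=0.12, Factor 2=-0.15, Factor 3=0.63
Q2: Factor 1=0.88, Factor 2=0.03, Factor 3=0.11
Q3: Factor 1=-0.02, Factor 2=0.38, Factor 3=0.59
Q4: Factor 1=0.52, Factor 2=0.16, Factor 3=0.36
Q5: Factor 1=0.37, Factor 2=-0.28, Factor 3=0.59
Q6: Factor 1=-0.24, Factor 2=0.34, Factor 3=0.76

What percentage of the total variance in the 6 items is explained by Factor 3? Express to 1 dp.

SS loadings for Factor 3 = 0.63² + 0.11² + 0.59² + 0.36² + 0.59² + 0.76² = 1.8124
With 6 standardized items, total variance = 6. Proportion = 1.8124/6 = 0.3021 → 30.21%.

30.2%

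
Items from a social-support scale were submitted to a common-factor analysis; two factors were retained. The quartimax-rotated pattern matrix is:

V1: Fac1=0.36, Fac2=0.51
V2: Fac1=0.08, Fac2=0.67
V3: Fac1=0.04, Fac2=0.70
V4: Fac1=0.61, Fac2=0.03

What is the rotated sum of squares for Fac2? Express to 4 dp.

SS loadings for Fac2 = 0.51² + 0.67² + 0.70² + 0.03² = 0.2601 + 0.4489 + 0.4900 + 0.0009 = 1.1999

1.1999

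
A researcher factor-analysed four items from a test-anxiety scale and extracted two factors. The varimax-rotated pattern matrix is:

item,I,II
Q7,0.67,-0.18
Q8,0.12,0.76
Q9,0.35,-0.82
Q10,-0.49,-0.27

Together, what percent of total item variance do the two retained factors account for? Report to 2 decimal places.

SS loadings by factor: 0.8259, 1.3553; total = 2.1812.
Total variance with 4 standardized items is 4, so the solution explains 2.1812/4 = 0.5453 = 54.53%.

54.53%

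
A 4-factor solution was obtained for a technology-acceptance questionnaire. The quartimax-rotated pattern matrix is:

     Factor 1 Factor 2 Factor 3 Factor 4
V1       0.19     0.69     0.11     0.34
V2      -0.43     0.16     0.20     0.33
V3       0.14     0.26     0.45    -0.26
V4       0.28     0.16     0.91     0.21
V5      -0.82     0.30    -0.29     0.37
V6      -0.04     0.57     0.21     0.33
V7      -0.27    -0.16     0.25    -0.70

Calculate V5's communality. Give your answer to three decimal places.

0.983

h² = (-0.82)² + 0.30² + (-0.29)² + 0.37² = 0.6724 + 0.0900 + 0.0841 + 0.1369 = 0.9834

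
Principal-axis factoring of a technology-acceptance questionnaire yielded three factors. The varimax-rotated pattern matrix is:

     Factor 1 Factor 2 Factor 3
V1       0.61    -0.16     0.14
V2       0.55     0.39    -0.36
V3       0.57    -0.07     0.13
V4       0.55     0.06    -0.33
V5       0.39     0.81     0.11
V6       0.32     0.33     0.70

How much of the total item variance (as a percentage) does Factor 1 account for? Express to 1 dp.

SS loadings for Factor 1 = 0.61² + 0.55² + 0.57² + 0.55² + 0.39² + 0.32² = 1.5565
With 6 standardized items, total variance = 6. Proportion = 1.5565/6 = 0.2594 → 25.94%.

25.9%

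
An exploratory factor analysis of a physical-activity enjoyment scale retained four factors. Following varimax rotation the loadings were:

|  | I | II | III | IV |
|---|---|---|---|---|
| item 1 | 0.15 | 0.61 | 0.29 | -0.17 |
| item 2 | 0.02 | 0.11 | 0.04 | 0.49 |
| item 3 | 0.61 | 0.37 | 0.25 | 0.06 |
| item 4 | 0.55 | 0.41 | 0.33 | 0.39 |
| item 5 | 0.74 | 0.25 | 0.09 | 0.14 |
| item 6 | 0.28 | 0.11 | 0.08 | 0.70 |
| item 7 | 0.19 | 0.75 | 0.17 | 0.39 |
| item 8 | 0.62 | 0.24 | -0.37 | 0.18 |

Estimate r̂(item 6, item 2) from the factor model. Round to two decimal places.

0.36

r̂ = Σ λ_i·λ_j across factors = (0.28)(0.02) + (0.11)(0.11) + (0.08)(0.04) + (0.70)(0.49)
  = +0.0056 +0.0121 +0.0032 +0.3430 = 0.3639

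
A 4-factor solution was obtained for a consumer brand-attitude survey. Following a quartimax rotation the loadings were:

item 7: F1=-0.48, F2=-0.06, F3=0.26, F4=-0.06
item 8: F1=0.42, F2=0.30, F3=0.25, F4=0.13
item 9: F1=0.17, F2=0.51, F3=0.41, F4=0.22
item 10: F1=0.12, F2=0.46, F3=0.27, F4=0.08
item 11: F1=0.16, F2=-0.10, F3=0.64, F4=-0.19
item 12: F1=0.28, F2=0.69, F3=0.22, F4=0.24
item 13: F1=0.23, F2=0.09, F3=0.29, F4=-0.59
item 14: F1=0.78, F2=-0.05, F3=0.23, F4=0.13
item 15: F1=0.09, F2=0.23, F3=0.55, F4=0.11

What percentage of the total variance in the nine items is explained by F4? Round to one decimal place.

SS loadings for F4 = (-0.06)² + 0.13² + 0.22² + 0.08² + (-0.19)² + 0.24² + (-0.59)² + 0.13² + 0.11² = 0.5461
With 9 standardized items, total variance = 9. Proportion = 0.5461/9 = 0.0607 → 6.07%.

6.1%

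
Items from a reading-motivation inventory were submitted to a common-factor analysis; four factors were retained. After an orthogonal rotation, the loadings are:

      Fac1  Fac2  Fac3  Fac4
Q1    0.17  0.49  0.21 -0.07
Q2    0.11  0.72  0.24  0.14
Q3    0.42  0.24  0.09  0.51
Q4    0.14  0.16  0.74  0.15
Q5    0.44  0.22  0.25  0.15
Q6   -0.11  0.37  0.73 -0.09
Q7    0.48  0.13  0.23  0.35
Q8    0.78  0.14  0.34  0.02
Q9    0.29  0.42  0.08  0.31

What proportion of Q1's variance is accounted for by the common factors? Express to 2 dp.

h² = 0.17² + 0.49² + 0.21² + (-0.07)² = 0.0289 + 0.2401 + 0.0441 + 0.0049 = 0.3180

0.32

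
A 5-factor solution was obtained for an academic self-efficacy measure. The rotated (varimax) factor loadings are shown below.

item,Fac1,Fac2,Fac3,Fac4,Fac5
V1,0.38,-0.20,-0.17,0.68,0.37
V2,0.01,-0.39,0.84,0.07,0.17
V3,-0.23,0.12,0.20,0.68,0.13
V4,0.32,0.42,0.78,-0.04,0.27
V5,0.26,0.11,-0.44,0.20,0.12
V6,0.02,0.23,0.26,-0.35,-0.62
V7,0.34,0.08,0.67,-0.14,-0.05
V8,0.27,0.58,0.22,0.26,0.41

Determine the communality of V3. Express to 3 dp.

0.587

h² = (-0.23)² + 0.12² + 0.20² + 0.68² + 0.13² = 0.0529 + 0.0144 + 0.0400 + 0.4624 + 0.0169 = 0.5866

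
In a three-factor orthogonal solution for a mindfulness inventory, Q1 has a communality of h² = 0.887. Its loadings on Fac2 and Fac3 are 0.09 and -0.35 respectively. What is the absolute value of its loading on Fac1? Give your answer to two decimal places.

Under orthogonal rotation h² = Σλ², so λ_Fac1² = h² − (0.1306) = 0.887 − 0.1306 = 0.7564.
|λ| = √0.7564 = 0.8697.

0.87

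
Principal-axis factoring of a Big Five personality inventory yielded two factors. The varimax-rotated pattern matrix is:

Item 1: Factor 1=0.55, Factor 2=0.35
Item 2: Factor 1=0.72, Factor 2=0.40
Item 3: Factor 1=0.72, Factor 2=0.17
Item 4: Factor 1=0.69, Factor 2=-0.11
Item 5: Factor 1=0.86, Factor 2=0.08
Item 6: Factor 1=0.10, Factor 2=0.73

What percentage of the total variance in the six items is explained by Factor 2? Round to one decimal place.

14.4%

SS loadings for Factor 2 = 0.35² + 0.40² + 0.17² + (-0.11)² + 0.08² + 0.73² = 0.8628
With 6 standardized items, total variance = 6. Proportion = 0.8628/6 = 0.1438 → 14.38%.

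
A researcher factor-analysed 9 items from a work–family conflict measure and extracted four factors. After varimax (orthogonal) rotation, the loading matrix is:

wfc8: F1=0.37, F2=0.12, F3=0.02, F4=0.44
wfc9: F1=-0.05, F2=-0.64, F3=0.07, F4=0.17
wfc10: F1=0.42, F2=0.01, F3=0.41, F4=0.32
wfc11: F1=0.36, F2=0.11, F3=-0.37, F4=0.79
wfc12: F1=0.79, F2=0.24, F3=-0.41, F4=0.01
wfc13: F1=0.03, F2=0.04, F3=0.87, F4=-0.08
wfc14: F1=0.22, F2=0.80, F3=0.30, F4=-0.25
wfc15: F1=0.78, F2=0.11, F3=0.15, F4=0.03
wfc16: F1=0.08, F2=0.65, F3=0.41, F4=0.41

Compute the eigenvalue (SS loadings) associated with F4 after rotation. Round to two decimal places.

1.19

SS loadings for F4 = 0.44² + 0.17² + 0.32² + 0.79² + 0.01² + (-0.08)² + (-0.25)² + 0.03² + 0.41² = 0.1936 + 0.0289 + 0.1024 + 0.6241 + 0.0001 + 0.0064 + 0.0625 + 0.0009 + 0.1681 = 1.1870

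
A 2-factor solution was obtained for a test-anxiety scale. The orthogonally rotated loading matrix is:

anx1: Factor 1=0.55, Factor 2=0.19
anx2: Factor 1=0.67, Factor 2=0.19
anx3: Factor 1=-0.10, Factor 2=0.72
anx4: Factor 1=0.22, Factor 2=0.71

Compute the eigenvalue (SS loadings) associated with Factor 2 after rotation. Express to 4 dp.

SS loadings for Factor 2 = 0.19² + 0.19² + 0.72² + 0.71² = 0.0361 + 0.0361 + 0.5184 + 0.5041 = 1.0947

1.0947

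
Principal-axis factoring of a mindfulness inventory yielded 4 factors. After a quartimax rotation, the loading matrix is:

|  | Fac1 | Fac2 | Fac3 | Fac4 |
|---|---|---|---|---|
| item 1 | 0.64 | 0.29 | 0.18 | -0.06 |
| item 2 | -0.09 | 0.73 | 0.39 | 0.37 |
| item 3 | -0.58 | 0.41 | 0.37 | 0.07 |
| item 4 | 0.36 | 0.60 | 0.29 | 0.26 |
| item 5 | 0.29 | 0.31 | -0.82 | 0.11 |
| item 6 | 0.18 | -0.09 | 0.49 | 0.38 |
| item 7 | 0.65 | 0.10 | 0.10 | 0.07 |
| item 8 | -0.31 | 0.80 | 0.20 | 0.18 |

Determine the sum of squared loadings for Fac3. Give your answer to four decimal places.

SS loadings for Fac3 = 0.18² + 0.39² + 0.37² + 0.29² + (-0.82)² + 0.49² + 0.10² + 0.20² = 0.0324 + 0.1521 + 0.1369 + 0.0841 + 0.6724 + 0.2401 + 0.0100 + 0.0400 = 1.3680

1.3680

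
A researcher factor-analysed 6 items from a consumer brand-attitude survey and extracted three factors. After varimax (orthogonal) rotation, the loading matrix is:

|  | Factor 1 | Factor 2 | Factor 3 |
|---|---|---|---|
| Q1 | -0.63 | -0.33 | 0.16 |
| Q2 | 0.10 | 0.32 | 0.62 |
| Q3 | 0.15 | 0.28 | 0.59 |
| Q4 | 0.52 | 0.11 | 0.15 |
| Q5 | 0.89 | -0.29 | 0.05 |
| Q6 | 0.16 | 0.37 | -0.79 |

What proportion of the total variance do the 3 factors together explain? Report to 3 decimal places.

SS loadings by factor: 1.5175, 0.5228, 1.4072; total = 3.4475.
Total variance with 6 standardized items is 6, so the solution explains 3.4475/6 = 0.5746.

0.575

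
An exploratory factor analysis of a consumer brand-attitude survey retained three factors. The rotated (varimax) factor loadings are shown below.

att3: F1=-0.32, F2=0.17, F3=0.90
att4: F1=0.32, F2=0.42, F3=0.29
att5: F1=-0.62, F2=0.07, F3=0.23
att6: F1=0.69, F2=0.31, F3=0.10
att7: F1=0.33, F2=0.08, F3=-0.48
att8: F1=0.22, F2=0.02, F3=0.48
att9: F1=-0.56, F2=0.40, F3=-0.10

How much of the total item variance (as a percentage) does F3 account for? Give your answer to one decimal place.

20.4%

SS loadings for F3 = 0.90² + 0.29² + 0.23² + 0.10² + (-0.48)² + 0.48² + (-0.10)² = 1.4278
With 7 standardized items, total variance = 7. Proportion = 1.4278/7 = 0.2040 → 20.40%.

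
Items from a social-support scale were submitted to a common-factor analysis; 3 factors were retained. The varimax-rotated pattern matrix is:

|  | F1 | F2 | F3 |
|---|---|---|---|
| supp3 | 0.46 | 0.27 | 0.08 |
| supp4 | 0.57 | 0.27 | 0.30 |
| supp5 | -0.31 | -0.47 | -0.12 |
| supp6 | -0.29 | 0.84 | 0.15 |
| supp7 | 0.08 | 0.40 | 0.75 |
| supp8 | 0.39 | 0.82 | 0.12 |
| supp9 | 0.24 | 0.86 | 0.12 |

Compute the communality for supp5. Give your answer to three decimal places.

0.331

h² = (-0.31)² + (-0.47)² + (-0.12)² = 0.0961 + 0.2209 + 0.0144 = 0.3314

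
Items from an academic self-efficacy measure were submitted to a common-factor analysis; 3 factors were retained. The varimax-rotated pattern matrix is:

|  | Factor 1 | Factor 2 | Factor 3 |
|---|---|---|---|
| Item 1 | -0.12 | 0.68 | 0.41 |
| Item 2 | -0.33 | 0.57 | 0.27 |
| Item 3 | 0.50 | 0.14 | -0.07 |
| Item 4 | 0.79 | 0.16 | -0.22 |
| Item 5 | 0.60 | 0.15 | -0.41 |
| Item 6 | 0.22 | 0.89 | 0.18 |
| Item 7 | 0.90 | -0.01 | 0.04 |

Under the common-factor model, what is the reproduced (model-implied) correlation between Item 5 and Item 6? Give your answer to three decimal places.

r̂ = Σ λ_i·λ_j across factors = (0.60)(0.22) + (0.15)(0.89) + (-0.41)(0.18)
  = +0.1320 +0.1335 -0.0738 = 0.1917

0.192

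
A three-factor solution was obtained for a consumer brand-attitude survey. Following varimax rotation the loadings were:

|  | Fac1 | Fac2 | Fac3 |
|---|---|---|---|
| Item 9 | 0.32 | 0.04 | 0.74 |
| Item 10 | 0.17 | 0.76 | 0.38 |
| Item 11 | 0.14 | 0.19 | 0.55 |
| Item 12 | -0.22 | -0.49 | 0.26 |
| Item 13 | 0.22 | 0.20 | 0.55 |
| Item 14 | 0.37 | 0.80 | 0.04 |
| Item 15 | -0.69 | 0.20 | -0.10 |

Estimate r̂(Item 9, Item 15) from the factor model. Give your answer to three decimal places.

-0.287

r̂ = Σ λ_i·λ_j across factors = (0.32)(-0.69) + (0.04)(0.20) + (0.74)(-0.10)
  = -0.2208 +0.0080 -0.0740 = -0.2868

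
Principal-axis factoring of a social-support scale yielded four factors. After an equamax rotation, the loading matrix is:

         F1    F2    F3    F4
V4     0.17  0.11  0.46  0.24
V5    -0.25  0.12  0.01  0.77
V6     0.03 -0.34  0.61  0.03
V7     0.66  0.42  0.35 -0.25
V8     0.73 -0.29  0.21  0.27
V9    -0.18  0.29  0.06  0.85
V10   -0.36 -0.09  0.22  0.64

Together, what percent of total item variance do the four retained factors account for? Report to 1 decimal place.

Communalities: 0.3102, 0.6699, 0.4895, 0.7970, 0.7340, 0.8426, 0.5957; Σh² = 4.4389.
Total variance with 7 standardized items is 7, so the solution explains 4.4389/7 = 0.6341 = 63.41%.

63.4%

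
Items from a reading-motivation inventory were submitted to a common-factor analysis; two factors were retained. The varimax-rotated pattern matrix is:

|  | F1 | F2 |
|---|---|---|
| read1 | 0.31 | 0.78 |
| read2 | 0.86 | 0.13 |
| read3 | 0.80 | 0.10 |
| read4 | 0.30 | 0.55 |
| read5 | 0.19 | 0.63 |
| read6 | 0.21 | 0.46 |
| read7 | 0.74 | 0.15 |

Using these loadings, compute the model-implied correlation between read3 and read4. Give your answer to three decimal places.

0.295

r̂ = Σ λ_i·λ_j across factors = (0.80)(0.30) + (0.10)(0.55)
  = +0.2400 +0.0550 = 0.2950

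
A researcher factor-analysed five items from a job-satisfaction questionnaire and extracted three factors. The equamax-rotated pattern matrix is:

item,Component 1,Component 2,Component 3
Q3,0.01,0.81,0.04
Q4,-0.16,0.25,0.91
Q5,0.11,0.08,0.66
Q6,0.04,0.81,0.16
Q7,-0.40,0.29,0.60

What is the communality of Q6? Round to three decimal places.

h² = 0.04² + 0.81² + 0.16² = 0.0016 + 0.6561 + 0.0256 = 0.6833

0.683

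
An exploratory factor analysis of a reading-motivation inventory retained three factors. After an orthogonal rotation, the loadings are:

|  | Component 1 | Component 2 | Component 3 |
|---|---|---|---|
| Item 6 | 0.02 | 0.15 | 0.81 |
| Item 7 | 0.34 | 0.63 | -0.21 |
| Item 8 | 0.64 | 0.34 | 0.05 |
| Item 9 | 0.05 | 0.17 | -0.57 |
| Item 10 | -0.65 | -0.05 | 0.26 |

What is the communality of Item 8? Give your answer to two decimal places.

h² = 0.64² + 0.34² + 0.05² = 0.4096 + 0.1156 + 0.0025 = 0.5277

0.53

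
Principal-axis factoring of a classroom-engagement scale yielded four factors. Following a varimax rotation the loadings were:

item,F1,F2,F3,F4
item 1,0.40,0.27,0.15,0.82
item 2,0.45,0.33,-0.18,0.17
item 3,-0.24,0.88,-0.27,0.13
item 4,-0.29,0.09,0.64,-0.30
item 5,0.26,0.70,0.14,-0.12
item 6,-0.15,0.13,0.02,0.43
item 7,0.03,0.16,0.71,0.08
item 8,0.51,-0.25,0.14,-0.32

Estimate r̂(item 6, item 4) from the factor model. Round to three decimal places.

-0.061

r̂ = Σ λ_i·λ_j across factors = (-0.15)(-0.29) + (0.13)(0.09) + (0.02)(0.64) + (0.43)(-0.30)
  = +0.0435 +0.0117 +0.0128 -0.1290 = -0.0610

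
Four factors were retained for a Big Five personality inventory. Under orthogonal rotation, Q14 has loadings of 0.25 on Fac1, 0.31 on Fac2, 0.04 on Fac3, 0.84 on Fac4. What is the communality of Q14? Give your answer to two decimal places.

0.87

h² = 0.25² + 0.31² + 0.04² + 0.84² = 0.0625 + 0.0961 + 0.0016 + 0.7056 = 0.8658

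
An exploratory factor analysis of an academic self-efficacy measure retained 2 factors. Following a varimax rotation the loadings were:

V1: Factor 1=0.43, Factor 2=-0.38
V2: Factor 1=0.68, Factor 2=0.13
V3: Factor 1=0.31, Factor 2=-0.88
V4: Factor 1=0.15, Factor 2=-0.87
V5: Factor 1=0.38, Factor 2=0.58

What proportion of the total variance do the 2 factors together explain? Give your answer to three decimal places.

0.588

Communalities: 0.3293, 0.4793, 0.8705, 0.7794, 0.4808; Σh² = 2.9393.
Total variance with 5 standardized items is 5, so the solution explains 2.9393/5 = 0.5879.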